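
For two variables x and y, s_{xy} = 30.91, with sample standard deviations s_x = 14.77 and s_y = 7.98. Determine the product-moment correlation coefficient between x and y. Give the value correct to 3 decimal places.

r = Cov(x,y) / (s_x · s_y) = 30.91 / (14.77 × 7.98)
  = 30.91 / 117.8646 ≈ 0.262

0.262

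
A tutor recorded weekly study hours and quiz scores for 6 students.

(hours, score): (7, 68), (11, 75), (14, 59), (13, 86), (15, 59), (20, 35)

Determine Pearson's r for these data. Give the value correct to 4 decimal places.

n = 6, Σx = 80, Σy = 382, Σx² = 1160, Σy² = 25832, Σxy = 4830
nΣxy − ΣxΣy = 28980 − 30560 = -1580
nΣx² − (Σx)² = 6960 − 6400 = 560; nΣy² − (Σy)² = 154992 − 145924 = 9068
r = -1580 / √(560 × 9068) = -1580 / 2253.4596 ≈ -0.7011

-0.7011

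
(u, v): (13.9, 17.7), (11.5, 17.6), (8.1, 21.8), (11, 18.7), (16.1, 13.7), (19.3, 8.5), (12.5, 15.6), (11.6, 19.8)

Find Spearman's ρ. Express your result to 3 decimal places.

Rank u: 6, 3, 1, 2, 7, 8, 5, 4
Rank v: 5, 4, 8, 6, 2, 1, 3, 7
d = rank(u) − rank(v): 1, -1, -7, -4, 5, 7, 2, -3; Σd² = 154
ρ = 1 − 6Σd² / [n(n²−1)] = 1 − 6×154 / (8×63) = 1 − 924/504 ≈ -0.833

-0.833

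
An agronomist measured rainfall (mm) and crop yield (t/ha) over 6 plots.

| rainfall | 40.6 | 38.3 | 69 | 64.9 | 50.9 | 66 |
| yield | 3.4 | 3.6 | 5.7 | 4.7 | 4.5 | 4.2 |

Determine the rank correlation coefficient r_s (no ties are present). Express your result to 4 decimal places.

0.7714

Rank rainfall: 2, 1, 6, 4, 3, 5
Rank yield: 1, 2, 6, 5, 4, 3
d = rank(rainfall) − rank(yield): 1, -1, 0, -1, -1, 2; Σd² = 8
ρ = 1 − 6Σd² / [n(n²−1)] = 1 − 6×8 / (6×35) = 1 − 48/210 ≈ 0.7714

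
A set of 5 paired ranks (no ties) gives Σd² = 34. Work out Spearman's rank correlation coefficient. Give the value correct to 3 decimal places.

-0.700

ρ = 1 − 6Σd² / [n(n²−1)] = 1 − 6×34 / (5×24)
  = 1 − 204/120 = 1 − 1.7000 ≈ -0.700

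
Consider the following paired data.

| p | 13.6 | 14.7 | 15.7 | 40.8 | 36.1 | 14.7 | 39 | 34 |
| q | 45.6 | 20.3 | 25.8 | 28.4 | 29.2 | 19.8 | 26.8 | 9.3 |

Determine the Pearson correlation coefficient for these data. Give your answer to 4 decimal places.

-0.1806

n = 8, Σp = 208.6, Σq = 205.2, Σp² = 6508.48, Σq² = 6013.06, Σpq = 5188.93
nΣpq − ΣpΣq = 41511.44 − 42804.72 = -1293.28
nΣp² − (Σp)² = 52067.84 − 43513.96 = 8553.88; nΣq² − (Σq)² = 48104.48 − 42107.04 = 5997.44
r = -1293.28 / √(8553.88 × 5997.44) = -1293.28 / 7162.4983 ≈ -0.1806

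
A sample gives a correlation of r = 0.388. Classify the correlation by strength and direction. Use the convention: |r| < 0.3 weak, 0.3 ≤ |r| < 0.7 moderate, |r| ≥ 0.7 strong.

moderate positive

r = 0.388 > 0 so the relationship is positive.
|r| = 0.388, which falls in the moderate range.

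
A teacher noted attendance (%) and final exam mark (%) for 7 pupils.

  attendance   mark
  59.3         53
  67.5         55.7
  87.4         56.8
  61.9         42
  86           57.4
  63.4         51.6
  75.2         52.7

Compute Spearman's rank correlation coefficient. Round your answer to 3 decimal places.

Rank attendance: 1, 4, 7, 2, 6, 3, 5
Rank mark: 4, 5, 6, 1, 7, 2, 3
d = rank(attendance) − rank(mark): -3, -1, 1, 1, -1, 1, 2; Σd² = 18
ρ = 1 − 6Σd² / [n(n²−1)] = 1 − 6×18 / (7×48) = 1 − 108/336 ≈ 0.679

0.679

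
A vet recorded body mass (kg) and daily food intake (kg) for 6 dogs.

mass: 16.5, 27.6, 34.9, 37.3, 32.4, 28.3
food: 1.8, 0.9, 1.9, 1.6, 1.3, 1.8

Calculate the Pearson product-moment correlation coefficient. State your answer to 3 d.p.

-0.054

n = 6, Σx = 177, Σy = 9.3, Σx² = 5493.96, Σy² = 15.15, Σxy = 273.59
nΣxy − ΣxΣy = 1641.54 − 1646.1 = -4.56
nΣx² − (Σx)² = 32963.76 − 31329 = 1634.76; nΣy² − (Σy)² = 90.9 − 86.49 = 4.41
r = -4.56 / √(1634.76 × 4.41) = -4.56 / 84.9075 ≈ -0.054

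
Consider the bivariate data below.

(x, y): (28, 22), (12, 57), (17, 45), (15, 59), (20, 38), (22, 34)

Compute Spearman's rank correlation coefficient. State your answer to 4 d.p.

-0.9429

Rank x: 6, 1, 3, 2, 4, 5
Rank y: 1, 5, 4, 6, 3, 2
d = rank(x) − rank(y): 5, -4, -1, -4, 1, 3; Σd² = 68
ρ = 1 − 6Σd² / [n(n²−1)] = 1 − 6×68 / (6×35) = 1 − 408/210 ≈ -0.9429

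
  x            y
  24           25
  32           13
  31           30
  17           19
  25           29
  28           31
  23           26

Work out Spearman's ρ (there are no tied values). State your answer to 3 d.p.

0.179

Rank x: 3, 7, 6, 1, 4, 5, 2
Rank y: 3, 1, 6, 2, 5, 7, 4
d = rank(x) − rank(y): 0, 6, 0, -1, -1, -2, -2; Σd² = 46
ρ = 1 − 6Σd² / [n(n²−1)] = 1 − 6×46 / (7×48) = 1 − 276/336 ≈ 0.179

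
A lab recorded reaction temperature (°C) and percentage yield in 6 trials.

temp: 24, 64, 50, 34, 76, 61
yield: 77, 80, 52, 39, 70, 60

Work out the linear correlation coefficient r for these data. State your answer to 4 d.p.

n = 6, Σx = 309, Σy = 378, Σx² = 17825, Σy² = 25054, Σxy = 19874
nΣxy − ΣxΣy = 119244 − 116802 = 2442
nΣx² − (Σx)² = 106950 − 95481 = 11469; nΣy² − (Σy)² = 150324 − 142884 = 7440
r = 2442 / √(11469 × 7440) = 2442 / 9237.3892 ≈ 0.2644

0.2644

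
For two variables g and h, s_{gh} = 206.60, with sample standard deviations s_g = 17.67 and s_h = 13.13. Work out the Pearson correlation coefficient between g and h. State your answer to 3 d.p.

r = Cov(g,h) / (s_g · s_h) = 206.60 / (17.67 × 13.13)
  = 206.60 / 232.0071 ≈ 0.890

0.890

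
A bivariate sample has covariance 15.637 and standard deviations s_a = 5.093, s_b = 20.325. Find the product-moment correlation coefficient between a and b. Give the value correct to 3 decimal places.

r = Cov(a,b) / (s_a · s_b) = 15.637 / (5.093 × 20.325)
  = 15.637 / 103.5152 ≈ 0.151

0.151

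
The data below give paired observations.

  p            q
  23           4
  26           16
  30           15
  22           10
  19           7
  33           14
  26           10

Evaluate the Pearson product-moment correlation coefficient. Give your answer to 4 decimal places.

0.7061

n = 7, Σp = 179, Σq = 76, Σp² = 4715, Σq² = 942, Σpq = 2033
nΣpq − ΣpΣq = 14231 − 13604 = 627
nΣp² − (Σp)² = 33005 − 32041 = 964; nΣq² − (Σq)² = 6594 − 5776 = 818
r = 627 / √(964 × 818) = 627 / 888.0045 ≈ 0.7061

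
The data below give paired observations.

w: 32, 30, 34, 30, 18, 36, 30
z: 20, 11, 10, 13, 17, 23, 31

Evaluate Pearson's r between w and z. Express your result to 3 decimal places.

0.054

n = 7, Σw = 210, Σz = 125, Σw² = 6500, Σz² = 2569, Σwz = 3764
nΣwz − ΣwΣz = 26348 − 26250 = 98
nΣw² − (Σw)² = 45500 − 44100 = 1400; nΣz² − (Σz)² = 17983 − 15625 = 2358
r = 98 / √(1400 × 2358) = 98 / 1816.9205 ≈ 0.054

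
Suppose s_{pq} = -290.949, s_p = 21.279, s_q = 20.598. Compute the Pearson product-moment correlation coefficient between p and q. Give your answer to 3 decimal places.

-0.664

r = Cov(p,q) / (s_p · s_q) = -290.949 / (21.279 × 20.598)
  = -290.949 / 438.3048 ≈ -0.664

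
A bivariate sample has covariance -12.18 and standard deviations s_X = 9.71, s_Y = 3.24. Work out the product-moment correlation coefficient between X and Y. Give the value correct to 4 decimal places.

r = Cov(X,Y) / (s_X · s_Y) = -12.18 / (9.71 × 3.24)
  = -12.18 / 31.4604 ≈ -0.3872

-0.3872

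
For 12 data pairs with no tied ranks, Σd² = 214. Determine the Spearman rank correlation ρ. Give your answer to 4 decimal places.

ρ = 1 − 6Σd² / [n(n²−1)] = 1 − 6×214 / (12×143)
  = 1 − 1284/1716 = 1 − 0.74825 ≈ 0.2517

0.2517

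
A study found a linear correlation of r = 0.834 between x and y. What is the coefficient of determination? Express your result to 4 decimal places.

r² = (0.834)² = 0.6956

0.6956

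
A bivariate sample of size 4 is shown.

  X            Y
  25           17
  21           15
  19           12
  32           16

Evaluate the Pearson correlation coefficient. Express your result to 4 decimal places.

0.6724

n = 4, ΣX = 97, ΣY = 60, ΣX² = 2451, ΣY² = 914, ΣXY = 1480
nΣXY − ΣXΣY = 5920 − 5820 = 100
nΣX² − (ΣX)² = 9804 − 9409 = 395; nΣY² − (ΣY)² = 3656 − 3600 = 56
r = 100 / √(395 × 56) = 100 / 148.7279 ≈ 0.6724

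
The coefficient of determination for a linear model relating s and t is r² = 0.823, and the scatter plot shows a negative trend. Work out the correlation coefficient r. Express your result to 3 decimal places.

|r| = √0.823 = 0.907
The association is negative, so r = −0.907.

-0.907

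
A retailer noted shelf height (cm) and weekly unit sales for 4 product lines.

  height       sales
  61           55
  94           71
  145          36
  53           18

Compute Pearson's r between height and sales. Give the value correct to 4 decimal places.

0.1103

n = 4, Σx = 353, Σy = 180, Σx² = 36391, Σy² = 9686, Σxy = 16203
nΣxy − ΣxΣy = 64812 − 63540 = 1272
nΣx² − (Σx)² = 145564 − 124609 = 20955; nΣy² − (Σy)² = 38744 − 32400 = 6344
r = 1272 / √(20955 × 6344) = 1272 / 11529.8968 ≈ 0.1103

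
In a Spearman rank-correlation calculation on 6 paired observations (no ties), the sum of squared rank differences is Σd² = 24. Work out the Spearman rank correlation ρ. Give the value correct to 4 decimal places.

ρ = 1 − 6Σd² / [n(n²−1)] = 1 − 6×24 / (6×35)
  = 1 − 144/210 = 1 − 0.68571 ≈ 0.3143

0.3143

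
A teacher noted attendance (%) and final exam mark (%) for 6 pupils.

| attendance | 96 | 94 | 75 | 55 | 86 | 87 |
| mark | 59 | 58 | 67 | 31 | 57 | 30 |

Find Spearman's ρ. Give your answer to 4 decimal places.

Rank attendance: 6, 5, 2, 1, 3, 4
Rank mark: 5, 4, 6, 2, 3, 1
d = rank(attendance) − rank(mark): 1, 1, -4, -1, 0, 3; Σd² = 28
ρ = 1 − 6Σd² / [n(n²−1)] = 1 − 6×28 / (6×35) = 1 − 168/210 ≈ 0.2000

0.2000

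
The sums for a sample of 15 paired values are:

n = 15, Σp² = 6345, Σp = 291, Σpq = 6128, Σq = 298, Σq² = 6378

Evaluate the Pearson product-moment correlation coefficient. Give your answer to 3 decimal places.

0.613

r = (nΣpq − ΣpΣq) / √[(nΣp² − (Σp)²)(nΣq² − (Σq)²)]
Numerator: 15×6128 − 291×298 = 5202
Denominator: √[(95175 − 84681)(95670 − 88804)] = √[10494 × 6866] = 8488.3334
r = 5202 / 8488.3334 ≈ 0.613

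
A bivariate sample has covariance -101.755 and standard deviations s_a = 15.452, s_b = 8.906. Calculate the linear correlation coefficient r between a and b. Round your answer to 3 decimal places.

r = Cov(a,b) / (s_a · s_b) = -101.755 / (15.452 × 8.906)
  = -101.755 / 137.6155 ≈ -0.739

-0.739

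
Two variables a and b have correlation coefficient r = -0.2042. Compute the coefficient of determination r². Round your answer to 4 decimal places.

0.0417

r² = (-0.2042)² = 0.0417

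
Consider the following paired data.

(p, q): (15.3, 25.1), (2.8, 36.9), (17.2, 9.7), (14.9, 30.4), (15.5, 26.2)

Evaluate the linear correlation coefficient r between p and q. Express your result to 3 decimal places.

n = 5, Σp = 65.7, Σq = 128.3, Σp² = 1000.03, Σq² = 3696.31, Σpq = 1513.25
nΣpq − ΣpΣq = 7566.25 − 8429.31 = -863.06
nΣp² − (Σp)² = 5000.15 − 4316.49 = 683.66; nΣq² − (Σq)² = 18481.55 − 16460.89 = 2020.66
r = -863.06 / √(683.66 × 2020.66) = -863.06 / 1175.3486 ≈ -0.734

-0.734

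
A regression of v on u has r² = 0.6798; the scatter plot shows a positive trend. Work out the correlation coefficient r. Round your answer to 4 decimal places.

0.8245

|r| = √0.6798 = 0.8245
The association is positive, so r = 0.8245.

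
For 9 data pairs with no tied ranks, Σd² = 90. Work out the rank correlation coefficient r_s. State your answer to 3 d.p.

0.250

ρ = 1 − 6Σd² / [n(n²−1)] = 1 − 6×90 / (9×80)
  = 1 − 540/720 = 1 − 0.7500 ≈ 0.250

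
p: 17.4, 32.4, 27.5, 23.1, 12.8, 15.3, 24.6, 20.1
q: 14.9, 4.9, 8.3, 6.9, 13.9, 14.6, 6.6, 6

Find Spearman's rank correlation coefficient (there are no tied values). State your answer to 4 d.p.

Rank p: 3, 8, 7, 5, 1, 2, 6, 4
Rank q: 8, 1, 5, 4, 6, 7, 3, 2
d = rank(p) − rank(q): -5, 7, 2, 1, -5, -5, 3, 2; Σd² = 142
ρ = 1 − 6Σd² / [n(n²−1)] = 1 − 6×142 / (8×63) = 1 − 852/504 ≈ -0.6905

-0.6905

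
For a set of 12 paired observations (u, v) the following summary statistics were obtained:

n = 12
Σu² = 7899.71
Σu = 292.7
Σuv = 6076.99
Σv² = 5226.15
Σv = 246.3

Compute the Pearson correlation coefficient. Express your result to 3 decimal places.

0.192

r = (nΣuv − ΣuΣv) / √[(nΣu² − (Σu)²)(nΣv² − (Σv)²)]
Numerator: 12×6076.99 − 292.7×246.3 = 831.87
Denominator: √[(94796.52 − 85673.29)(62713.8 − 60663.69)] = √[9123.23 × 2050.11] = 4324.7688
r = 831.87 / 4324.7688 ≈ 0.192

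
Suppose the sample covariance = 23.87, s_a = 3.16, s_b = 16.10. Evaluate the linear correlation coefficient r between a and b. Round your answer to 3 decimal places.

r = Cov(a,b) / (s_a · s_b) = 23.87 / (3.16 × 16.10)
  = 23.87 / 50.8760 ≈ 0.469

0.469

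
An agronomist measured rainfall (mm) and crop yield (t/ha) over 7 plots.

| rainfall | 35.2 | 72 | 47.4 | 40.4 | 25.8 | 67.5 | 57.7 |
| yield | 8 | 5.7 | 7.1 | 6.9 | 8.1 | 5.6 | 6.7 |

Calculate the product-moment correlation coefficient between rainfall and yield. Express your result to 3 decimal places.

n = 7, Σx = 346, Σy = 48.1, Σx² = 18853.14, Σy² = 336.37, Σxy = 2280.87
nΣxy − ΣxΣy = 15966.09 − 16642.6 = -676.51
nΣx² − (Σx)² = 131971.98 − 119716 = 12255.98; nΣy² − (Σy)² = 2354.59 − 2313.61 = 40.98
r = -676.51 / √(12255.98 × 40.98) = -676.51 / 708.6960 ≈ -0.955

-0.955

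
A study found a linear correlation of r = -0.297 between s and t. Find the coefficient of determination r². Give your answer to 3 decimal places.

0.088

r² = (-0.297)² = 0.088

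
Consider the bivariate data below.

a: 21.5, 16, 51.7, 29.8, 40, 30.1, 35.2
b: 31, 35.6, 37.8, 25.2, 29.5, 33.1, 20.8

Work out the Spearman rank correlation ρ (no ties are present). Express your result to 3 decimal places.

Rank a: 2, 1, 7, 3, 6, 4, 5
Rank b: 4, 6, 7, 2, 3, 5, 1
d = rank(a) − rank(b): -2, -5, 0, 1, 3, -1, 4; Σd² = 56
ρ = 1 − 6Σd² / [n(n²−1)] = 1 − 6×56 / (7×48) = 1 − 336/336 ≈ 0.000

0.000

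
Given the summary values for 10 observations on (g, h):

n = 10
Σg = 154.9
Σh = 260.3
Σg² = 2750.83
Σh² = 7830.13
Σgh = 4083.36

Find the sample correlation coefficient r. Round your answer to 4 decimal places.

r = (nΣgh − ΣgΣh) / √[(nΣg² − (Σg)²)(nΣh² − (Σh)²)]
Numerator: 10×4083.36 − 154.9×260.3 = 513.13
Denominator: √[(27508.3 − 23994.01)(78301.3 − 67756.09)] = √[3514.29 × 10545.21] = 6087.6043
r = 513.13 / 6087.6043 ≈ 0.0843

0.0843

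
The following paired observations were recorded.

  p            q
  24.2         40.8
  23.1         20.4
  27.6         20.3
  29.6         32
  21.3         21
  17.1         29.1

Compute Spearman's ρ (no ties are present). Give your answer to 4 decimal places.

Rank p: 4, 3, 5, 6, 2, 1
Rank q: 6, 2, 1, 5, 3, 4
d = rank(p) − rank(q): -2, 1, 4, 1, -1, -3; Σd² = 32
ρ = 1 − 6Σd² / [n(n²−1)] = 1 − 6×32 / (6×35) = 1 − 192/210 ≈ 0.0857

0.0857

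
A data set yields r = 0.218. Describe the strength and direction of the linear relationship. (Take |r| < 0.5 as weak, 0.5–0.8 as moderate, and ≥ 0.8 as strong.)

r = 0.218 > 0 so the relationship is positive.
|r| = 0.218, which falls in the weak range.

weak positive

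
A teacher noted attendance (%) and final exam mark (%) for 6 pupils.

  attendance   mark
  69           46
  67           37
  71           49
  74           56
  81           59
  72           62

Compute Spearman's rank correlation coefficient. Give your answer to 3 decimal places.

0.829

Rank attendance: 2, 1, 3, 5, 6, 4
Rank mark: 2, 1, 3, 4, 5, 6
d = rank(attendance) − rank(mark): 0, 0, 0, 1, 1, -2; Σd² = 6
ρ = 1 − 6Σd² / [n(n²−1)] = 1 − 6×6 / (6×35) = 1 − 36/210 ≈ 0.829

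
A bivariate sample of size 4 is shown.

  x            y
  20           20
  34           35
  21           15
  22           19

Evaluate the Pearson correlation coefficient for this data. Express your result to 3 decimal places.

n = 4, Σx = 97, Σy = 89, Σx² = 2481, Σy² = 2211, Σxy = 2323
nΣxy − ΣxΣy = 9292 − 8633 = 659
nΣx² − (Σx)² = 9924 − 9409 = 515; nΣy² − (Σy)² = 8844 − 7921 = 923
r = 659 / √(515 × 923) = 659 / 689.4527 ≈ 0.956

0.956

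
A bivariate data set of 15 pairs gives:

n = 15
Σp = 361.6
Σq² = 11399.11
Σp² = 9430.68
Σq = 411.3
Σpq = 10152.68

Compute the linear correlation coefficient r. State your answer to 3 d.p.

0.808

r = (nΣpq − ΣpΣq) / √[(nΣp² − (Σp)²)(nΣq² − (Σq)²)]
Numerator: 15×10152.68 − 361.6×411.3 = 3564.12
Denominator: √[(141460.2 − 130754.56)(170986.65 − 169167.69)] = √[10705.64 × 1818.96] = 4412.8371
r = 3564.12 / 4412.8371 ≈ 0.808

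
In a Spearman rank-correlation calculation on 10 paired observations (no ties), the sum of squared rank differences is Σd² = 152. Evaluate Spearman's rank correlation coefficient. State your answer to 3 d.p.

ρ = 1 − 6Σd² / [n(n²−1)] = 1 − 6×152 / (10×99)
  = 1 − 912/990 = 1 − 0.9212 ≈ 0.079

0.079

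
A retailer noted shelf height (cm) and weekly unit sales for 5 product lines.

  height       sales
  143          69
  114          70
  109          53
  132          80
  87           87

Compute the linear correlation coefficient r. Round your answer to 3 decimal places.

-0.224

n = 5, Σx = 585, Σy = 359, Σx² = 70319, Σy² = 26439, Σxy = 41753
nΣxy − ΣxΣy = 208765 − 210015 = -1250
nΣx² − (Σx)² = 351595 − 342225 = 9370; nΣy² − (Σy)² = 132195 − 128881 = 3314
r = -1250 / √(9370 × 3314) = -1250 / 5572.4483 ≈ -0.224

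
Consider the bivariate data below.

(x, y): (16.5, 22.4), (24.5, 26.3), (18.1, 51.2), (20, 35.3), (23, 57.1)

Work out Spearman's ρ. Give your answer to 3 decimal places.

Rank x: 1, 5, 2, 3, 4
Rank y: 1, 2, 4, 3, 5
d = rank(x) − rank(y): 0, 3, -2, 0, -1; Σd² = 14
ρ = 1 − 6Σd² / [n(n²−1)] = 1 − 6×14 / (5×24) = 1 − 84/120 ≈ 0.300

0.300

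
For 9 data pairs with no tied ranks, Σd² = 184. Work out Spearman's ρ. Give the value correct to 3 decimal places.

-0.533

ρ = 1 − 6Σd² / [n(n²−1)] = 1 − 6×184 / (9×80)
  = 1 − 1104/720 = 1 − 1.5333 ≈ -0.533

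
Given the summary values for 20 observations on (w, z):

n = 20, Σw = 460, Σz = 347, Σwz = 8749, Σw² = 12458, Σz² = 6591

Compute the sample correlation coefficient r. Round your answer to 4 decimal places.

r = (nΣwz − ΣwΣz) / √[(nΣw² − (Σw)²)(nΣz² − (Σz)²)]
Numerator: 20×8749 − 460×347 = 15360
Denominator: √[(249160 − 211600)(131820 − 120409)] = √[37560 × 11411] = 20702.5882
r = 15360 / 20702.5882 ≈ 0.7419

0.7419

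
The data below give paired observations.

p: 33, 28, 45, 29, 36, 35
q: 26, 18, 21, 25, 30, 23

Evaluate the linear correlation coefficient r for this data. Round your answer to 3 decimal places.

0.057

n = 6, Σp = 206, Σq = 143, Σp² = 7260, Σq² = 3495, Σpq = 4917
nΣpq − ΣpΣq = 29502 − 29458 = 44
nΣp² − (Σp)² = 43560 − 42436 = 1124; nΣq² − (Σq)² = 20970 − 20449 = 521
r = 44 / √(1124 × 521) = 44 / 765.2477 ≈ 0.057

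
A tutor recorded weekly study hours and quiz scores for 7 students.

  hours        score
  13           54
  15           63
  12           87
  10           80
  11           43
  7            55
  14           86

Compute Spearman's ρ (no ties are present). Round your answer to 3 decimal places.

Rank hours: 5, 7, 4, 2, 3, 1, 6
Rank score: 2, 4, 7, 5, 1, 3, 6
d = rank(hours) − rank(score): 3, 3, -3, -3, 2, -2, 0; Σd² = 44
ρ = 1 − 6Σd² / [n(n²−1)] = 1 − 6×44 / (7×48) = 1 − 264/336 ≈ 0.214

0.214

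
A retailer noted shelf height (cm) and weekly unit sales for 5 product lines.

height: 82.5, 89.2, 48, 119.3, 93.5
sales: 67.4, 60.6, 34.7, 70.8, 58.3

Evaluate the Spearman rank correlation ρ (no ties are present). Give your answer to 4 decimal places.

0.6000

Rank height: 2, 3, 1, 5, 4
Rank sales: 4, 3, 1, 5, 2
d = rank(height) − rank(sales): -2, 0, 0, 0, 2; Σd² = 8
ρ = 1 − 6Σd² / [n(n²−1)] = 1 − 6×8 / (5×24) = 1 − 48/120 ≈ 0.6000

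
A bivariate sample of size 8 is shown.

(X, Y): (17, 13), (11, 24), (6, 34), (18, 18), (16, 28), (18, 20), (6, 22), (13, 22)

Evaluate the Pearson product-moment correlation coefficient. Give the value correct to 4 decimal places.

n = 8, ΣX = 105, ΣY = 181, ΣX² = 1555, ΣY² = 4377, ΣXY = 2239
nΣXY − ΣXΣY = 17912 − 19005 = -1093
nΣX² − (ΣX)² = 12440 − 11025 = 1415; nΣY² − (ΣY)² = 35016 − 32761 = 2255
r = -1093 / √(1415 × 2255) = -1093 / 1786.2881 ≈ -0.6119

-0.6119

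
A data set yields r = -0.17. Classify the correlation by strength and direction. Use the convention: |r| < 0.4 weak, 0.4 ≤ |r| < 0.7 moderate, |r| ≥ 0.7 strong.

r = -0.17 < 0 so the relationship is negative.
|r| = 0.17, which falls in the weak range.

weak negative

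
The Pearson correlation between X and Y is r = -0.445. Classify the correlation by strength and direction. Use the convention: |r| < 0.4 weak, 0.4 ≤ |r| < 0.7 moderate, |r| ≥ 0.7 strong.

r = -0.445 < 0 so the relationship is negative.
|r| = 0.445, which falls in the moderate range.

moderate negative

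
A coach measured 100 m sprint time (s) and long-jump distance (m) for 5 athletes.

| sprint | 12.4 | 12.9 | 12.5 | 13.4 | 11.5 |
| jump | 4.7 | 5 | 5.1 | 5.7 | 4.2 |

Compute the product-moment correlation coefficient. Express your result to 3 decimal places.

0.952

n = 5, Σx = 62.7, Σy = 24.7, Σx² = 788.23, Σy² = 123.23, Σxy = 311.21
nΣxy − ΣxΣy = 1556.05 − 1548.69 = 7.36
nΣx² − (Σx)² = 3941.15 − 3931.29 = 9.86; nΣy² − (Σy)² = 616.15 − 610.09 = 6.06
r = 7.36 / √(9.86 × 6.06) = 7.36 / 7.7299 ≈ 0.952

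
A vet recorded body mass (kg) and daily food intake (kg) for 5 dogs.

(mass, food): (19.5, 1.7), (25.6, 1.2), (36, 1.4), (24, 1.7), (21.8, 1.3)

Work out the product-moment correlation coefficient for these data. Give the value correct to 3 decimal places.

-0.318

n = 5, Σx = 126.9, Σy = 7.3, Σx² = 3382.85, Σy² = 10.87, Σxy = 183.41
nΣxy − ΣxΣy = 917.05 − 926.37 = -9.32
nΣx² − (Σx)² = 16914.25 − 16103.61 = 810.64; nΣy² − (Σy)² = 54.35 − 53.29 = 1.06
r = -9.32 / √(810.64 × 1.06) = -9.32 / 29.3135 ≈ -0.318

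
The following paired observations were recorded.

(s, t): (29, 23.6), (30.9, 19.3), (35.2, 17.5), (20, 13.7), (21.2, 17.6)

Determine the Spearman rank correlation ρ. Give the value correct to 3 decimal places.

0.300

Rank s: 3, 4, 5, 1, 2
Rank t: 5, 4, 2, 1, 3
d = rank(s) − rank(t): -2, 0, 3, 0, -1; Σd² = 14
ρ = 1 − 6Σd² / [n(n²−1)] = 1 − 6×14 / (5×24) = 1 − 84/120 ≈ 0.300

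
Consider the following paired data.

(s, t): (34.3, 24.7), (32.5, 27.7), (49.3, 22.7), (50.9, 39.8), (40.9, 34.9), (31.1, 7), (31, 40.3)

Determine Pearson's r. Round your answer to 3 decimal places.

0.307

n = 7, Σs = 270, Σt = 197.1, Σs² = 10855.06, Σt² = 6367.81, Σst = 7786.8
nΣst − ΣsΣt = 54507.6 − 53217 = 1290.6
nΣs² − (Σs)² = 75985.42 − 72900 = 3085.42; nΣt² − (Σt)² = 44574.67 − 38848.41 = 5726.26
r = 1290.6 / √(3085.42 × 5726.26) = 1290.6 / 4203.3222 ≈ 0.307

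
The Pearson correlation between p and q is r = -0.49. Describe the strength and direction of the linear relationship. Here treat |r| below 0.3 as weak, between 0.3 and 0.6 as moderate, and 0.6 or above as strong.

r = -0.49 < 0 so the relationship is negative.
|r| = 0.49, which falls in the moderate range.

moderate negative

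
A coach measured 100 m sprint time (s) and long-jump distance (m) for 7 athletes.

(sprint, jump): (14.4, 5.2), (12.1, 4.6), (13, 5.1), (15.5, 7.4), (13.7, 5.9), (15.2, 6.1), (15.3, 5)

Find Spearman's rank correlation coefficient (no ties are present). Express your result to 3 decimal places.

0.607

Rank sprint: 4, 1, 2, 7, 3, 5, 6
Rank jump: 4, 1, 3, 7, 5, 6, 2
d = rank(sprint) − rank(jump): 0, 0, -1, 0, -2, -1, 4; Σd² = 22
ρ = 1 − 6Σd² / [n(n²−1)] = 1 − 6×22 / (7×48) = 1 − 132/336 ≈ 0.607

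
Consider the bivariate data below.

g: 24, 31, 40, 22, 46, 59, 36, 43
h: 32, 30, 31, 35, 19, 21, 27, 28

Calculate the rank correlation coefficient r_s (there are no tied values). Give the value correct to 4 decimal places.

-0.8571

Rank g: 2, 3, 5, 1, 7, 8, 4, 6
Rank h: 7, 5, 6, 8, 1, 2, 3, 4
d = rank(g) − rank(h): -5, -2, -1, -7, 6, 6, 1, 2; Σd² = 156
ρ = 1 − 6Σd² / [n(n²−1)] = 1 − 6×156 / (8×63) = 1 − 936/504 ≈ -0.8571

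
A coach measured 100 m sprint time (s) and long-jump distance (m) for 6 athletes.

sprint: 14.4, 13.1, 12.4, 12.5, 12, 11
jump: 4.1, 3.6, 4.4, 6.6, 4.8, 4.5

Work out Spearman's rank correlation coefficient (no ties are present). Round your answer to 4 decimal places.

-0.5429

Rank sprint: 6, 5, 3, 4, 2, 1
Rank jump: 2, 1, 3, 6, 5, 4
d = rank(sprint) − rank(jump): 4, 4, 0, -2, -3, -3; Σd² = 54
ρ = 1 − 6Σd² / [n(n²−1)] = 1 − 6×54 / (6×35) = 1 − 324/210 ≈ -0.5429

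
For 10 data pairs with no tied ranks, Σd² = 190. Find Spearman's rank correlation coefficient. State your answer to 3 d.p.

-0.152

ρ = 1 − 6Σd² / [n(n²−1)] = 1 − 6×190 / (10×99)
  = 1 − 1140/990 = 1 − 1.1515 ≈ -0.152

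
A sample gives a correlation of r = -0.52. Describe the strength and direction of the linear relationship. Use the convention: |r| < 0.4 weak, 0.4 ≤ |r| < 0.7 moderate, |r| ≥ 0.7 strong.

moderate negative

r = -0.52 < 0 so the relationship is negative.
|r| = 0.52, which falls in the moderate range.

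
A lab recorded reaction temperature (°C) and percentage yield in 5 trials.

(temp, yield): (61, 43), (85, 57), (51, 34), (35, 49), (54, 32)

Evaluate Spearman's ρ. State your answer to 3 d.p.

Rank temp: 4, 5, 2, 1, 3
Rank yield: 3, 5, 2, 4, 1
d = rank(temp) − rank(yield): 1, 0, 0, -3, 2; Σd² = 14
ρ = 1 − 6Σd² / [n(n²−1)] = 1 − 6×14 / (5×24) = 1 − 84/120 ≈ 0.300

0.300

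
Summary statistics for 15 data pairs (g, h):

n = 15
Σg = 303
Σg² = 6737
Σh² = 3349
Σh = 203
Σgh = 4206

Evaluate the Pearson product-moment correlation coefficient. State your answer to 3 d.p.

r = (nΣgh − ΣgΣh) / √[(nΣg² − (Σg)²)(nΣh² − (Σh)²)]
Numerator: 15×4206 − 303×203 = 1581
Denominator: √[(101055 − 91809)(50235 − 41209)] = √[9246 × 9026] = 9135.3378
r = 1581 / 9135.3378 ≈ 0.173

0.173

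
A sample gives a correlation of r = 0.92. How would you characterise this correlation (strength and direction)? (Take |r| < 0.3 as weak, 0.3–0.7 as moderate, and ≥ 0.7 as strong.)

strong positive

r = 0.92 > 0 so the relationship is positive.
|r| = 0.92, which falls in the strong range.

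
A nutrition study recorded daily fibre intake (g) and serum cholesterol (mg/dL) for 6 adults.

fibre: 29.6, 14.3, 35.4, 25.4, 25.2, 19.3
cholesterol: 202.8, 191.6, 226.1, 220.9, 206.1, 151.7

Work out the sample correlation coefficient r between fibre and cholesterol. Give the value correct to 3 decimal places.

n = 6, Σx = 149.2, Σy = 1199.2, Σx² = 3986.5, Σy² = 243246.52, Σxy = 30479.09
nΣxy − ΣxΣy = 182874.54 − 178920.64 = 3953.9
nΣx² − (Σx)² = 23919 − 22260.64 = 1658.36; nΣy² − (Σy)² = 1459479.12 − 1438080.64 = 21398.48
r = 3953.9 / √(1658.36 × 21398.48) = 3953.9 / 5957.0448 ≈ 0.664

0.664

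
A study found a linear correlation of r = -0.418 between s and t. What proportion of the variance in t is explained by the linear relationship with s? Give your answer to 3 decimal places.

0.175

r² = (-0.418)² = 0.175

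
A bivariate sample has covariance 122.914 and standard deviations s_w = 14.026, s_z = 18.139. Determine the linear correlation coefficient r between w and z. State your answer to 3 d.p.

0.483

r = Cov(w,z) / (s_w · s_z) = 122.914 / (14.026 × 18.139)
  = 122.914 / 254.4176 ≈ 0.483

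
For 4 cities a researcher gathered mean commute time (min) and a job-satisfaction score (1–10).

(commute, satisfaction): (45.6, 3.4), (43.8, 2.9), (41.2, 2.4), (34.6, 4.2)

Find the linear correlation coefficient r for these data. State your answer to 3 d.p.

-0.587

n = 4, Σx = 165.2, Σy = 12.9, Σx² = 6892.4, Σy² = 43.37, Σxy = 526.26
nΣxy − ΣxΣy = 2105.04 − 2131.08 = -26.04
nΣx² − (Σx)² = 27569.6 − 27291.04 = 278.56; nΣy² − (Σy)² = 173.48 − 166.41 = 7.07
r = -26.04 / √(278.56 × 7.07) = -26.04 / 44.3781 ≈ -0.587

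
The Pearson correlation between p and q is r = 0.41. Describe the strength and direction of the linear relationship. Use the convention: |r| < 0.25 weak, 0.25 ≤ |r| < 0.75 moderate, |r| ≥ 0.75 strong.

moderate positive

r = 0.41 > 0 so the relationship is positive.
|r| = 0.41, which falls in the moderate range.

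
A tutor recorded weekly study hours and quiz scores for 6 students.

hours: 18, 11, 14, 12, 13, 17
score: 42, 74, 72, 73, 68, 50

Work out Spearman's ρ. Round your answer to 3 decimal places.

Rank hours: 6, 1, 4, 2, 3, 5
Rank score: 1, 6, 4, 5, 3, 2
d = rank(hours) − rank(score): 5, -5, 0, -3, 0, 3; Σd² = 68
ρ = 1 − 6Σd² / [n(n²−1)] = 1 − 6×68 / (6×35) = 1 − 408/210 ≈ -0.943

-0.943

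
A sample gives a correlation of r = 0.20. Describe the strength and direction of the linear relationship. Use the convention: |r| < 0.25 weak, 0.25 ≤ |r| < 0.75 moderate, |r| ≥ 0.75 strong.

r = 0.20 > 0 so the relationship is positive.
|r| = 0.20, which falls in the weak range.

weak positive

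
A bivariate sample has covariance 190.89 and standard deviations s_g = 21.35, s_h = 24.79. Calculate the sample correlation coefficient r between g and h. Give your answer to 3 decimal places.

r = Cov(g,h) / (s_g · s_h) = 190.89 / (21.35 × 24.79)
  = 190.89 / 529.2665 ≈ 0.361

0.361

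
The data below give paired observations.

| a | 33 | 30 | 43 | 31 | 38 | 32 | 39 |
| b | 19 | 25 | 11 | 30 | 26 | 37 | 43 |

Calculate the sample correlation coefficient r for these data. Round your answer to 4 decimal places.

n = 7, Σa = 246, Σb = 191, Σa² = 8788, Σb² = 5901, Σab = 6629
nΣab − ΣaΣb = 46403 − 46986 = -583
nΣa² − (Σa)² = 61516 − 60516 = 1000; nΣb² − (Σb)² = 41307 − 36481 = 4826
r = -583 / √(1000 × 4826) = -583 / 2196.8159 ≈ -0.2654

-0.2654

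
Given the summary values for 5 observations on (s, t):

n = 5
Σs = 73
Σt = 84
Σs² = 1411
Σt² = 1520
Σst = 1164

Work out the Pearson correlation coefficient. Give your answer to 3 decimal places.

r = (nΣst − ΣsΣt) / √[(nΣs² − (Σs)²)(nΣt² − (Σt)²)]
Numerator: 5×1164 − 73×84 = -312
Denominator: √[(7055 − 5329)(7600 − 7056)] = √[1726 × 544] = 968.9912
r = -312 / 968.9912 ≈ -0.322

-0.322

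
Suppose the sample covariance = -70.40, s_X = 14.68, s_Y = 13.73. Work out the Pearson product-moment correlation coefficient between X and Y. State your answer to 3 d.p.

r = Cov(X,Y) / (s_X · s_Y) = -70.40 / (14.68 × 13.73)
  = -70.40 / 201.5564 ≈ -0.349

-0.349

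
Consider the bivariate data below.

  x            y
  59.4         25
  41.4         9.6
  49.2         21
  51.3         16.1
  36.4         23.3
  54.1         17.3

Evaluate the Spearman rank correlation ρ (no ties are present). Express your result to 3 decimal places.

Rank x: 6, 2, 3, 4, 1, 5
Rank y: 6, 1, 4, 2, 5, 3
d = rank(x) − rank(y): 0, 1, -1, 2, -4, 2; Σd² = 26
ρ = 1 − 6Σd² / [n(n²−1)] = 1 − 6×26 / (6×35) = 1 − 156/210 ≈ 0.257

0.257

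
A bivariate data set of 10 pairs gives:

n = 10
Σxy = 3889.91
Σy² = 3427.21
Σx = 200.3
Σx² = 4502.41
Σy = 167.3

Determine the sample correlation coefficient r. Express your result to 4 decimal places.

r = (nΣxy − ΣxΣy) / √[(nΣx² − (Σx)²)(nΣy² − (Σy)²)]
Numerator: 10×3889.91 − 200.3×167.3 = 5388.91
Denominator: √[(45024.1 − 40120.09)(34272.1 − 27989.29)] = √[4904.01 × 6282.81] = 5550.7624
r = 5388.91 / 5550.7624 ≈ 0.9708

0.9708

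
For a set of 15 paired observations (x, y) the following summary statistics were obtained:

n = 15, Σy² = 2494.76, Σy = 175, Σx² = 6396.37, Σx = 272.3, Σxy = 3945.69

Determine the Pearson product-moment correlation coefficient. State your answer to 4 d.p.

r = (nΣxy − ΣxΣy) / √[(nΣx² − (Σx)²)(nΣy² − (Σy)²)]
Numerator: 15×3945.69 − 272.3×175 = 11532.85
Denominator: √[(95945.55 − 74147.29)(37421.4 − 30625)] = √[21798.26 × 6796.4] = 12171.6759
r = 11532.85 / 12171.6759 ≈ 0.9475

0.9475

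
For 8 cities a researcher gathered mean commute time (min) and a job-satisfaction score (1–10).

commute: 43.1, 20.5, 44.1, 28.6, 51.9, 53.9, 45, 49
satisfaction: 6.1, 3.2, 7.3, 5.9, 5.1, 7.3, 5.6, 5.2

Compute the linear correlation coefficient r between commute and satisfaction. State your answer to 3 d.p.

n = 8, Σx = 336.1, Σy = 45.7, Σx² = 15065.45, Σy² = 273.25, Σxy = 1984.14
nΣxy − ΣxΣy = 15873.12 − 15359.77 = 513.35
nΣx² − (Σx)² = 120523.6 − 112963.21 = 7560.39; nΣy² − (Σy)² = 2186 − 2088.49 = 97.51
r = 513.35 / √(7560.39 × 97.51) = 513.35 / 858.6115 ≈ 0.598

0.598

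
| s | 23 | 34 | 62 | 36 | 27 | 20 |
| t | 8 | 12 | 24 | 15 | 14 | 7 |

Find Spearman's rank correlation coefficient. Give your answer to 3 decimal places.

Rank s: 2, 4, 6, 5, 3, 1
Rank t: 2, 3, 6, 5, 4, 1
d = rank(s) − rank(t): 0, 1, 0, 0, -1, 0; Σd² = 2
ρ = 1 − 6Σd² / [n(n²−1)] = 1 − 6×2 / (6×35) = 1 − 12/210 ≈ 0.943

0.943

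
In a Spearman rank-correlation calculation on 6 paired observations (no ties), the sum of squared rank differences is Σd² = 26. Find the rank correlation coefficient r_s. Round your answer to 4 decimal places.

0.2571

ρ = 1 − 6Σd² / [n(n²−1)] = 1 − 6×26 / (6×35)
  = 1 − 156/210 = 1 − 0.74286 ≈ 0.2571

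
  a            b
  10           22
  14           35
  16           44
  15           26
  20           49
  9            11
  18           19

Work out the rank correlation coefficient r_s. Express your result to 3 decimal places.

Rank a: 2, 3, 5, 4, 7, 1, 6
Rank b: 3, 5, 6, 4, 7, 1, 2
d = rank(a) − rank(b): -1, -2, -1, 0, 0, 0, 4; Σd² = 22
ρ = 1 − 6Σd² / [n(n²−1)] = 1 − 6×22 / (7×48) = 1 − 132/336 ≈ 0.607

0.607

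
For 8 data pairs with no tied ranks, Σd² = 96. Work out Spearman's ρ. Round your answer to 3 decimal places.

-0.143

ρ = 1 − 6Σd² / [n(n²−1)] = 1 − 6×96 / (8×63)
  = 1 − 576/504 = 1 − 1.1429 ≈ -0.143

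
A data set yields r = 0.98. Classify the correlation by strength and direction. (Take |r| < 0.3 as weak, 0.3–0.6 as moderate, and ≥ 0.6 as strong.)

strong positive

r = 0.98 > 0 so the relationship is positive.
|r| = 0.98, which falls in the strong range.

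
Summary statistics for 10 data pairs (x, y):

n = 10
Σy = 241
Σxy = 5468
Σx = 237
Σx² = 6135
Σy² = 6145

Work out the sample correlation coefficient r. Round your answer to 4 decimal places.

r = (nΣxy − ΣxΣy) / √[(nΣx² − (Σx)²)(nΣy² − (Σy)²)]
Numerator: 10×5468 − 237×241 = -2437
Denominator: √[(61350 − 56169)(61450 − 58081)] = √[5181 × 3369] = 4177.8929
r = -2437 / 4177.8929 ≈ -0.5833

-0.5833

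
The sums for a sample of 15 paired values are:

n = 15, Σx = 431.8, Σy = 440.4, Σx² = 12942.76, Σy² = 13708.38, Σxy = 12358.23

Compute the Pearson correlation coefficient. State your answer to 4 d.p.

-0.5057

r = (nΣxy − ΣxΣy) / √[(nΣx² − (Σx)²)(nΣy² − (Σy)²)]
Numerator: 15×12358.23 − 431.8×440.4 = -4791.27
Denominator: √[(194141.4 − 186451.24)(205625.7 − 193952.16)] = √[7690.16 × 11673.54] = 9474.7765
r = -4791.27 / 9474.7765 ≈ -0.5057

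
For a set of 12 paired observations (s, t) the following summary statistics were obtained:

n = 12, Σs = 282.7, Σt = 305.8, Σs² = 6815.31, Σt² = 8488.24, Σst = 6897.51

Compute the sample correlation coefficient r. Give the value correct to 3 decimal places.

r = (nΣst − ΣsΣt) / √[(nΣs² − (Σs)²)(nΣt² − (Σt)²)]
Numerator: 12×6897.51 − 282.7×305.8 = -3679.54
Denominator: √[(81783.72 − 79919.29)(101858.88 − 93513.64)] = √[1864.43 × 8345.24] = 3944.5045
r = -3679.54 / 3944.5045 ≈ -0.933

-0.933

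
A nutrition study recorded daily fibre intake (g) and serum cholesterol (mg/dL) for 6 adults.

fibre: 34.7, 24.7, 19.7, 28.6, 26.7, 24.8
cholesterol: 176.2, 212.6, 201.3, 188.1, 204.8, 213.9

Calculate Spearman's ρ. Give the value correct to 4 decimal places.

Rank fibre: 6, 2, 1, 5, 4, 3
Rank cholesterol: 1, 5, 3, 2, 4, 6
d = rank(fibre) − rank(cholesterol): 5, -3, -2, 3, 0, -3; Σd² = 56
ρ = 1 − 6Σd² / [n(n²−1)] = 1 − 6×56 / (6×35) = 1 − 336/210 ≈ -0.6000

-0.6000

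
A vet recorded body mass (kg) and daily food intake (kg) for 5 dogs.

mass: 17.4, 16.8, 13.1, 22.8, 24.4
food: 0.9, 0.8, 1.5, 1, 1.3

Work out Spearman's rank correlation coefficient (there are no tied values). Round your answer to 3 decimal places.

0.000

Rank mass: 3, 2, 1, 4, 5
Rank food: 2, 1, 5, 3, 4
d = rank(mass) − rank(food): 1, 1, -4, 1, 1; Σd² = 20
ρ = 1 − 6Σd² / [n(n²−1)] = 1 − 6×20 / (5×24) = 1 − 120/120 ≈ 0.000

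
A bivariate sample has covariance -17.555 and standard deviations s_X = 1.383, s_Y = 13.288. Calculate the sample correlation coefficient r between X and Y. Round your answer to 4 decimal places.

-0.9553

r = Cov(X,Y) / (s_X · s_Y) = -17.555 / (1.383 × 13.288)
  = -17.555 / 18.3773 ≈ -0.9553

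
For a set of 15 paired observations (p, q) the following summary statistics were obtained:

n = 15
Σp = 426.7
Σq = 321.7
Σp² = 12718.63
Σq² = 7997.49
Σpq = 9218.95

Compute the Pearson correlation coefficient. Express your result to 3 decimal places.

r = (nΣpq − ΣpΣq) / √[(nΣp² − (Σp)²)(nΣq² − (Σq)²)]
Numerator: 15×9218.95 − 426.7×321.7 = 1014.86
Denominator: √[(190779.45 − 182072.89)(119962.35 − 103490.89)] = √[8706.56 × 16471.46] = 11975.3812
r = 1014.86 / 11975.3812 ≈ 0.085

0.085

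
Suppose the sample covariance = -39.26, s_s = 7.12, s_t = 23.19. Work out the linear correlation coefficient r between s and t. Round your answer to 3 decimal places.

r = Cov(s,t) / (s_s · s_t) = -39.26 / (7.12 × 23.19)
  = -39.26 / 165.1128 ≈ -0.238

-0.238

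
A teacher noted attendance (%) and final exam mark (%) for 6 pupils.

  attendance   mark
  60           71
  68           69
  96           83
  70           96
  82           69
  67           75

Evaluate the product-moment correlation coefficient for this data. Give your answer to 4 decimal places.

0.2000

n = 6, Σx = 443, Σy = 463, Σx² = 33553, Σy² = 36293, Σxy = 34323
nΣxy − ΣxΣy = 205938 − 205109 = 829
nΣx² − (Σx)² = 201318 − 196249 = 5069; nΣy² − (Σy)² = 217758 − 214369 = 3389
r = 829 / √(5069 × 3389) = 829 / 4144.7365 ≈ 0.2000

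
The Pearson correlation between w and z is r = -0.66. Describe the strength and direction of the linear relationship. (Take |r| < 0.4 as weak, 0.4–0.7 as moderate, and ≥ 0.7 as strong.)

moderate negative

r = -0.66 < 0 so the relationship is negative.
|r| = 0.66, which falls in the moderate range.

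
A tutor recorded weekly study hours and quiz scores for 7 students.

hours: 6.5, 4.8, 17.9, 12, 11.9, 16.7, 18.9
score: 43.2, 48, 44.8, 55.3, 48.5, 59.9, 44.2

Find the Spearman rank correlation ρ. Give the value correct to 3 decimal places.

0.000

Rank hours: 2, 1, 6, 4, 3, 5, 7
Rank score: 1, 4, 3, 6, 5, 7, 2
d = rank(hours) − rank(score): 1, -3, 3, -2, -2, -2, 5; Σd² = 56
ρ = 1 − 6Σd² / [n(n²−1)] = 1 − 6×56 / (7×48) = 1 − 336/336 ≈ 0.000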